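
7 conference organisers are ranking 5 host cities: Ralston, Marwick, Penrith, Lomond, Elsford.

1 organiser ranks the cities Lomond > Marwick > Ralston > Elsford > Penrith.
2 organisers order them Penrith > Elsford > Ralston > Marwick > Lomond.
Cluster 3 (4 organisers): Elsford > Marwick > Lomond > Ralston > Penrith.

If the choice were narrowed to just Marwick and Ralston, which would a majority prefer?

Ballots ranking Marwick above Ralston: 1 + 4 = 5.
Ballots ranking Ralston above Marwick: 7 − 5 = 2.
Marwick wins the head-to-head 5–2.

Marwick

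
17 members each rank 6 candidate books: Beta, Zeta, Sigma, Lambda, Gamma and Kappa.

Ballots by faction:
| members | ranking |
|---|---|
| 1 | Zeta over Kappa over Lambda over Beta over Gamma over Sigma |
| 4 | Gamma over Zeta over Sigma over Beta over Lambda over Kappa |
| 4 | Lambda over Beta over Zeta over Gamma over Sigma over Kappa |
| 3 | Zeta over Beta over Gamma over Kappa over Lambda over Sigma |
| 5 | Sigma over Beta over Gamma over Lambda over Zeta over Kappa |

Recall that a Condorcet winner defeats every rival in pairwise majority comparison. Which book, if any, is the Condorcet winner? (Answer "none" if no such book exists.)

none

Check each pair by majority over 17 ballots:
Beta vs Zeta: Beta, 9–8.
Beta vs Sigma: Beta is ranked higher on 1+4+3 = 8 ballots, Sigma on 9. Sigma wins 9–8.
Beta vs Lambda: 12 to 5, Beta.
Beta vs Gamma: Beta wins 13–4.
Beta vs Kappa: Beta, 16–1.
Zeta vs Sigma: Zeta, 12–5.
Zeta vs Lambda: 1+4+3 = 8 for Zeta, 9 for Lambda — Lambda by 9–8.
Zeta vs Gamma: Zeta preferred on 1+4+3 = 8 ballots; Gamma wins 9–8.
Zeta vs Kappa: 1+4+4+3+5 = 17 for Zeta, 0 for Kappa — Zeta by 17–0.
Sigma vs Lambda: 9 to 8, Sigma.
Sigma vs Gamma: Gamma, 12–5.
Sigma vs Kappa: Sigma preferred on 4+4+5 = 13 ballots; Sigma wins 13–4.
Lambda vs Gamma: Gamma, 12–5.
Lambda–Kappa: Lambda 13–4.
Gamma vs Kappa: Gamma, 16–1.
No book is unbeaten: Beta loses to Sigma; Zeta loses to Beta; Sigma loses to Zeta; Lambda loses to Beta; Gamma loses to Beta; Kappa loses to Beta. In particular Beta beats Zeta beats Sigma beats Beta is a majority cycle — no Condorcet winner exists.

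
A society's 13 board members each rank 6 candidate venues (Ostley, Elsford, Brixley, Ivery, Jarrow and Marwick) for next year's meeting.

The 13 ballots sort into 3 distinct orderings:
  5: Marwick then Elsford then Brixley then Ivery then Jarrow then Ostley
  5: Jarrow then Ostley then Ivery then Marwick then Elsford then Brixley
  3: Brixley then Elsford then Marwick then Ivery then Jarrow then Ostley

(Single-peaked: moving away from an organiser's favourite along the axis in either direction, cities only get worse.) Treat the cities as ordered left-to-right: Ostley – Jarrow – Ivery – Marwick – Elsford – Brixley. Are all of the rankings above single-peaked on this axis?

Axis positions: Ostley=1, Jarrow=2, Ivery=3, Marwick=4, Elsford=5, Brixley=6.
Bloc 1 (peak Marwick at position 4): ranking walks positions 4-5-6-3-2-1, expanding outward from the peak — single-peaked.
Bloc 2 (peak Jarrow at position 2): ranking walks positions 2-1-3-4-5-6, expanding outward from the peak — single-peaked.
Bloc 3 (peak Brixley at position 6): ranking walks positions 6-5-4-3-2-1, expanding outward from the peak — single-peaked.
Every ranking is single-peaked on this axis.

yes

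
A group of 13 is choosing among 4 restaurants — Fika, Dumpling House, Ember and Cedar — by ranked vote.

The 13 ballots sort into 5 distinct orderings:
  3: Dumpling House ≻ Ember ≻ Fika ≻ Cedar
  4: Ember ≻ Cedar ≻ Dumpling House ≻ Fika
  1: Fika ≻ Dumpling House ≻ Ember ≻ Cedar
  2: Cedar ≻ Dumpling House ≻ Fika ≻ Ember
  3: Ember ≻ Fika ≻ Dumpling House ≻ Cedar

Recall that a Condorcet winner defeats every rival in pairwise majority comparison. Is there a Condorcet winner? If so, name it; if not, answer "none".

Pairwise majorities:
Fika vs Dumpling House: Dumpling House wins 9–4.
Fika vs Ember: Fika preferred on 1+2 = 3 ballots; Ember wins 10–3.
Fika vs Cedar: Fika preferred on 3+1+3 = 7 ballots; Fika wins 7–6.
Dumpling House–Ember: Ember 7–6.
Dumpling House–Cedar: Dumpling House 7–6.
Ember vs Cedar: Ember, 11–2.
Ember defeats every rival head-to-head and is the Condorcet winner.

Ember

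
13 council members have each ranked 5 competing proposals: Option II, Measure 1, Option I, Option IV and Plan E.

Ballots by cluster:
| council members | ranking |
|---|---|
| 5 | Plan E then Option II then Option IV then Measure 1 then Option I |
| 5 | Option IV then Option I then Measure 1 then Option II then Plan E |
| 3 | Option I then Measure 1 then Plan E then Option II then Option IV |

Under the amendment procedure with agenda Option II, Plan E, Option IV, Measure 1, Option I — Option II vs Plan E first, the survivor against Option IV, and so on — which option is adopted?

Option I

Round 1: Option II vs Plan E — 5–8, Plan E advances.
Round 2: Plan E vs Option IV — 8–5, Plan E advances.
Round 3: Plan E vs Measure 1 — 5–8, Measure 1 advances.
Round 4: Measure 1 vs Option I — 5–8, Option I advances.
Option I survives the agenda.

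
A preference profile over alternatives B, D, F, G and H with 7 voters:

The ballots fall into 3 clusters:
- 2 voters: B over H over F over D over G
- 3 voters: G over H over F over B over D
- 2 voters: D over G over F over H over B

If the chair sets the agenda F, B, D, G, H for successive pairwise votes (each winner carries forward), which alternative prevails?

G

Round 1: F vs B — 5–2, F advances.
Round 2: F vs D — 5–2, F advances.
Round 3: F vs G — 2–5, G advances.
Round 4: G vs H — 5–2, G advances.
G survives the agenda.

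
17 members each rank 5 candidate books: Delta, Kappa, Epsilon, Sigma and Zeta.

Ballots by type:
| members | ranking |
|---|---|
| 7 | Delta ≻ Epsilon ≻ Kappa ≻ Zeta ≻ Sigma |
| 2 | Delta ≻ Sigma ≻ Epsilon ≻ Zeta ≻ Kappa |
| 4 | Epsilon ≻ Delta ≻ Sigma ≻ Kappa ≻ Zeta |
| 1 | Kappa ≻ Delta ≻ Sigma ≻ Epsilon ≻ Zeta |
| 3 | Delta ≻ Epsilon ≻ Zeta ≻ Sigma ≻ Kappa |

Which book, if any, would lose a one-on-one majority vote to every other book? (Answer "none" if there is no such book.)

Pairwise majorities:
Delta vs Kappa: Delta, 16–1.
Delta vs Epsilon: 13 to 4, Delta.
Delta–Sigma: Delta 17–0.
Delta vs Zeta: Delta wins 17–0.
Kappa vs Epsilon: 1 to 16, Epsilon.
Kappa vs Sigma: Sigma, 9–8.
Kappa–Zeta: Kappa 12–5.
Epsilon vs Sigma: 14 to 3, Epsilon.
Epsilon vs Zeta: 7+2+4+1+3 = 17 for Epsilon, 0 for Zeta — Epsilon by 17–0.
Sigma vs Zeta: Sigma preferred on 2+4+1 = 7 ballots; Zeta wins 10–7.
Each book has at least one pairwise win (Delta beats Kappa; Kappa beats Zeta; Epsilon beats Kappa; Sigma beats Kappa; Zeta beats Sigma) — no Condorcet loser.

none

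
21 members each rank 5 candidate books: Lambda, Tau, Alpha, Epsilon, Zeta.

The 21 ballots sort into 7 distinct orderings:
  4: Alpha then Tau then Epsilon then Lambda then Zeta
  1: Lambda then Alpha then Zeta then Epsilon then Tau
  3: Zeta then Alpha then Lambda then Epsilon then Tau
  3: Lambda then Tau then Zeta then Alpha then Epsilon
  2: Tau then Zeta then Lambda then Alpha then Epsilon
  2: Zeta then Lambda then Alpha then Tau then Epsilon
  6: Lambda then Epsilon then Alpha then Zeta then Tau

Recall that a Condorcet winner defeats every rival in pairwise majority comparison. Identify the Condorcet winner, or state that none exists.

Lambda

Head-to-head results (21 members):
Lambda–Tau: Lambda 15–6.
Lambda vs Alpha: Lambda, 14–7.
Lambda–Epsilon: Lambda 17–4.
Lambda vs Zeta: Lambda wins 14–7.
Tau–Alpha: Alpha 16–5.
Tau vs Epsilon: Tau, 11–10.
Tau vs Zeta: Zeta wins 12–9.
Alpha–Epsilon: Alpha 15–6.
Alpha vs Zeta: Alpha wins 11–10.
Epsilon–Zeta: Zeta 11–10.
Only Lambda has no losses; Lambda is the Condorcet winner.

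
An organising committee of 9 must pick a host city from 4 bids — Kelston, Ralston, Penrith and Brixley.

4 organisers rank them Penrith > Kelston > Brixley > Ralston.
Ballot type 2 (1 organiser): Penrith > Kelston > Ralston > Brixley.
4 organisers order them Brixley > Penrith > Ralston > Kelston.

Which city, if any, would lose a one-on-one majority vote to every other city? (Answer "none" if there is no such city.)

Pairwise majorities:
Kelston vs Ralston: 5 to 4, Kelston.
Kelston vs Penrith: 0 to 9, Penrith.
Kelston–Brixley: Kelston 5–4.
Ralston vs Penrith: 0 for Ralston, 9 for Penrith — Penrith by 9–0.
Ralston vs Brixley: 1 to 8, Brixley.
Penrith vs Brixley: 4+1 = 5 for Penrith, 4 for Brixley — Penrith by 5–4.
Ralston loses to every other city — it is the Condorcet loser.

Ralston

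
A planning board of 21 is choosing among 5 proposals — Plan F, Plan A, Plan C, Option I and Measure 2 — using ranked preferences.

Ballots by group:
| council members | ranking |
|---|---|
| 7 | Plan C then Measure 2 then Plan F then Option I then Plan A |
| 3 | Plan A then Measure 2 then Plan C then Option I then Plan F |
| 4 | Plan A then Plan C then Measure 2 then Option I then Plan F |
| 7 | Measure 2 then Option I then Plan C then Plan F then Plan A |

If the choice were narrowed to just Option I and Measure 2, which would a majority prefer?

No ballot ranks Option I above Measure 2: 0.
Ballots ranking Measure 2 above Option I: 21 − 0 = 21.
Measure 2 wins the head-to-head 21–0.

Measure 2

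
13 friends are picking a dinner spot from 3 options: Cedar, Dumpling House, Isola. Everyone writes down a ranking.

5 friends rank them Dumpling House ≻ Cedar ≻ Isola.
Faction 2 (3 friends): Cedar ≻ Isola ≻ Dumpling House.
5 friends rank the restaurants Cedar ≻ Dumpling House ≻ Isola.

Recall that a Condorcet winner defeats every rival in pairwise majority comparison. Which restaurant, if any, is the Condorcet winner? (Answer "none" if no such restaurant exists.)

Head-to-head results (13 friends):
Cedar–Dumpling House: Cedar 8–5.
Cedar vs Isola: 13 to 0, Cedar.
Dumpling House vs Isola: 10 to 3, Dumpling House.
Cedar wins every pairwise contest, so Cedar is the Condorcet winner.

Cedar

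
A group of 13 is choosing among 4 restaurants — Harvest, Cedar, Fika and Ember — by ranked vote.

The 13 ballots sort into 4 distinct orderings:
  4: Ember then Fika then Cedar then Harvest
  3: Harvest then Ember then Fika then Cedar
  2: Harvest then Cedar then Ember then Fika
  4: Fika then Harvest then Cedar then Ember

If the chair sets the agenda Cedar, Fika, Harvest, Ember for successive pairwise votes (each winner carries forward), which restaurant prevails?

Round 1: Cedar vs Fika — 2–11, Fika advances.
Round 2: Fika vs Harvest — 8–5, Fika advances.
Round 3: Fika vs Ember — 4–9, Ember advances.
The agenda winner is Ember.

Ember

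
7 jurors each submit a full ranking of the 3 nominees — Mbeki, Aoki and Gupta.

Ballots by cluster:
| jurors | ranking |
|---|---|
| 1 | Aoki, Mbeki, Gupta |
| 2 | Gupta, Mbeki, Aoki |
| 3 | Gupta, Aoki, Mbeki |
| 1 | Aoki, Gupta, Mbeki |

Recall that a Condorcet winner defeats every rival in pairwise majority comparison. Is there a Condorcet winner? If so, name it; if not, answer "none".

Gupta

Check each pair by majority over 7 ballots:
Mbeki vs Aoki: Mbeki is ranked higher on 2 ballots, Aoki on 5. Aoki wins 5–2.
Mbeki vs Gupta: 1 to 6, Gupta.
Aoki vs Gupta: Aoki preferred on 1+1 = 2 ballots; Gupta wins 5–2.
Gupta wins every pairwise contest, so Gupta is the Condorcet winner.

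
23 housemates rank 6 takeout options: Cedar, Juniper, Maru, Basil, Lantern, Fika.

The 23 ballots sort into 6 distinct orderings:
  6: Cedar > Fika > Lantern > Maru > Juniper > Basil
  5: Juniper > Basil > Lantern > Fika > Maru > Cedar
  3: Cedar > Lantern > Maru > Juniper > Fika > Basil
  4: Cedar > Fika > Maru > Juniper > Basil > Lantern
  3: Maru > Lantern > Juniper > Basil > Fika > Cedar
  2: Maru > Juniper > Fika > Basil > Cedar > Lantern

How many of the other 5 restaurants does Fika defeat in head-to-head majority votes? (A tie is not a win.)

3

Fika against each rival (23 friends):
Fika–Cedar: Cedar 13–10.
Fika vs Juniper: Fika preferred on 6+4 = 10 ballots; Juniper wins 13–10.
Fika vs Maru: 6+5+4 = 15 for Fika, 8 for Maru — Fika by 15–8.
Fika vs Basil: Fika, 15–8.
Fika vs Lantern: 12 to 11, Fika.
Fika beats Maru, Basil, Lantern; loses to Cedar, Juniper — 3 pairwise wins.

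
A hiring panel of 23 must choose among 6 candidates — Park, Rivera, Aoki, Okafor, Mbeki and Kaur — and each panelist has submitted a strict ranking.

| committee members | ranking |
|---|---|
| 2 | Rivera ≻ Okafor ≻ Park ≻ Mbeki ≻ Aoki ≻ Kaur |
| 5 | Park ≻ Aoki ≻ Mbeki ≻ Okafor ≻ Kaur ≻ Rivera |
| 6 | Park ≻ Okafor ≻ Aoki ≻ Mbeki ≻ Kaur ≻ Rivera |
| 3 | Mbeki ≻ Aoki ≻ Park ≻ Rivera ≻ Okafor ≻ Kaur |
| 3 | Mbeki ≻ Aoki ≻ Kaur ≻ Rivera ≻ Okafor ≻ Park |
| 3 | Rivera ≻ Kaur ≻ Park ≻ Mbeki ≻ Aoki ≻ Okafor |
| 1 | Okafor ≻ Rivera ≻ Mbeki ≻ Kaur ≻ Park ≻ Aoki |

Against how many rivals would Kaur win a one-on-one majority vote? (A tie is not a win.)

Kaur against each rival (23 committee members):
Kaur vs Park: Kaur preferred on 3+3+1 = 7 ballots; Park wins 16–7.
Kaur vs Rivera: 5+6+3 = 14 for Kaur, 9 for Rivera — Kaur by 14–9.
Kaur vs Aoki: Aoki, 19–4.
Kaur vs Okafor: Okafor wins 17–6.
Kaur–Mbeki: Mbeki 20–3.
Kaur beats Rivera; loses to Park, Aoki, Okafor, Mbeki — 1 pairwise win.

1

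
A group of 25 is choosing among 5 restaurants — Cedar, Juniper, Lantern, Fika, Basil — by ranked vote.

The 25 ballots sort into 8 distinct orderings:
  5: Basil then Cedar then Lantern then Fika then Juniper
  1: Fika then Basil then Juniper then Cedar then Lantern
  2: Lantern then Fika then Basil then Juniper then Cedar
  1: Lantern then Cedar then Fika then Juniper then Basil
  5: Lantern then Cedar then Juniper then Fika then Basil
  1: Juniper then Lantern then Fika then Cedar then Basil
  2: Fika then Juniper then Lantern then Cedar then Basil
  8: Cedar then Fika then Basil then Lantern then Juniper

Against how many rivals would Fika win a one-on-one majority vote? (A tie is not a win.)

Fika against each rival (25 friends):
Fika vs Cedar: 6 to 19, Cedar.
Fika vs Juniper: Fika wins 19–6.
Fika vs Lantern: Lantern, 14–11.
Fika vs Basil: Fika preferred on 20 ballots; Fika wins 20–5.
Fika beats Juniper, Basil; loses to Cedar, Lantern — 2 pairwise wins.

2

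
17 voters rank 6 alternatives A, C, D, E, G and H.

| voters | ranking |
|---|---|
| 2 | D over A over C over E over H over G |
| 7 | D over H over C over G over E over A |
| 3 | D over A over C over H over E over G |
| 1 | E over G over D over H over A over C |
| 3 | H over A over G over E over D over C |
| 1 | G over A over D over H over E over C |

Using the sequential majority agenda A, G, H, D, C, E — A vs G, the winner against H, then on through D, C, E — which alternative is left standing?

Round 1: A vs G — 8–9, G advances.
Round 2: G vs H — 2–15, H advances.
Round 3: H vs D — 3–14, D advances.
Round 4: D vs C — 17–0, D advances.
Round 5: D vs E — 13–4, D advances.
D survives the agenda.

D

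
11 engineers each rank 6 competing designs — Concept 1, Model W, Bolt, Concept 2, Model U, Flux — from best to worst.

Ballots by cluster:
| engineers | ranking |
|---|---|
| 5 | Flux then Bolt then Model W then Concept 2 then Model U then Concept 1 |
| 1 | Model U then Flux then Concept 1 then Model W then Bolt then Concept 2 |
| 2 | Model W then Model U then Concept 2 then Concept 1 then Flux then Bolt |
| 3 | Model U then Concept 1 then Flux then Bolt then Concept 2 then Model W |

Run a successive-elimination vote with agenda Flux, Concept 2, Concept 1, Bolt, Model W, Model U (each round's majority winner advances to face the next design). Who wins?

Round 1: Flux vs Concept 2 — 9–2, Flux advances.
Round 2: Flux vs Concept 1 — 6–5, Flux advances.
Round 3: Flux vs Bolt — 11–0, Flux advances.
Round 4: Flux vs Model W — 9–2, Flux advances.
Round 5: Flux vs Model U — 5–6, Model U advances.
The agenda winner is Model U.

Model U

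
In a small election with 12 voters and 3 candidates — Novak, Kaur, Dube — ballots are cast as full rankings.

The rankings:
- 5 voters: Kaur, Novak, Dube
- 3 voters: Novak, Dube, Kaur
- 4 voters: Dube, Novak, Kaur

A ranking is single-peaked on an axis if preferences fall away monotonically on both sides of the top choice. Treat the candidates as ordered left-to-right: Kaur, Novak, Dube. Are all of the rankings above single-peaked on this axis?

Axis positions: Kaur=1, Novak=2, Dube=3.
Bloc 1 (peak Kaur at position 1): ranking walks positions 1-2-3, expanding outward from the peak — single-peaked.
Bloc 2 (peak Novak at position 2): ranking walks positions 2-3-1, expanding outward from the peak — single-peaked.
Bloc 3 (peak Dube at position 3): ranking walks positions 3-2-1, expanding outward from the peak — single-peaked.
Every ranking is single-peaked on this axis.

yes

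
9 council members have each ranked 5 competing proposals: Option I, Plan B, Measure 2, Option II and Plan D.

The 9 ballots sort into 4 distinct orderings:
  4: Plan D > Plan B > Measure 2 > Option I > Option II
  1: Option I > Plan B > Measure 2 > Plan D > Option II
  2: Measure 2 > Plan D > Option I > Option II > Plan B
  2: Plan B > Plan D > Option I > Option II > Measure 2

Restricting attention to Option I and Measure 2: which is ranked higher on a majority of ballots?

Measure 2

Ballots ranking Option I above Measure 2: 1 + 2 = 3.
Ballots ranking Measure 2 above Option I: 9 − 3 = 6.
Measure 2 wins the head-to-head 6–3.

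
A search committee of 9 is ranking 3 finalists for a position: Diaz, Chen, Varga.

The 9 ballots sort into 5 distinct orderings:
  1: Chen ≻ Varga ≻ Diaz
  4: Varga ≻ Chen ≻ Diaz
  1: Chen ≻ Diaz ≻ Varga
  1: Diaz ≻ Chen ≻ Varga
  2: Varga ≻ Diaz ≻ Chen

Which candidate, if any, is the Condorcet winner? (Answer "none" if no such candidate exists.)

Varga

Pairwise majorities:
Diaz vs Chen: Chen, 6–3.
Diaz–Varga: Varga 7–2.
Chen–Varga: Varga 6–3.
Varga wins every pairwise contest, so Varga is the Condorcet winner.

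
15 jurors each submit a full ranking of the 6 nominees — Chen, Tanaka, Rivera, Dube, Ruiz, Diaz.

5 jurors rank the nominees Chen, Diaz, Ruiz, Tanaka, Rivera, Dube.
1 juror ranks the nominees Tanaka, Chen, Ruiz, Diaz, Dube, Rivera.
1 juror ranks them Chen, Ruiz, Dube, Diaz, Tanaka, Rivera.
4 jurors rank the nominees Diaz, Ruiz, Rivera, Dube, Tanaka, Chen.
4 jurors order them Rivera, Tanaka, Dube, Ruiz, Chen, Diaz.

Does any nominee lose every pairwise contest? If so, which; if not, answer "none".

none

Pairwise majorities:
Chen vs Tanaka: Chen preferred on 5+1 = 6 ballots; Tanaka wins 9–6.
Chen vs Rivera: Rivera, 8–7.
Chen vs Dube: Chen is ranked higher on 5+1+1 = 7 ballots, Dube on 8. Dube wins 8–7.
Chen vs Ruiz: Chen is ranked higher on 5+1+1 = 7 ballots, Ruiz on 8. Ruiz wins 8–7.
Chen–Diaz: Chen 11–4.
Tanaka–Rivera: Rivera 8–7.
Tanaka vs Dube: Tanaka preferred on 5+1+4 = 10 ballots; Tanaka wins 10–5.
Tanaka vs Ruiz: Ruiz wins 10–5.
Tanaka vs Diaz: 1+4 = 5 for Tanaka, 10 for Diaz — Diaz by 10–5.
Rivera–Dube: Rivera 13–2.
Rivera vs Ruiz: Ruiz wins 11–4.
Rivera vs Diaz: Diaz, 11–4.
Dube vs Ruiz: Ruiz wins 11–4.
Dube vs Diaz: Diaz, 10–5.
Ruiz vs Diaz: Ruiz is ranked higher on 1+1+4 = 6 ballots, Diaz on 9. Diaz wins 9–6.
Each nominee has at least one pairwise win (Chen beats Diaz; Tanaka beats Chen; Rivera beats Chen; Dube beats Chen; Ruiz beats Chen; Diaz beats Tanaka) — no Condorcet loser.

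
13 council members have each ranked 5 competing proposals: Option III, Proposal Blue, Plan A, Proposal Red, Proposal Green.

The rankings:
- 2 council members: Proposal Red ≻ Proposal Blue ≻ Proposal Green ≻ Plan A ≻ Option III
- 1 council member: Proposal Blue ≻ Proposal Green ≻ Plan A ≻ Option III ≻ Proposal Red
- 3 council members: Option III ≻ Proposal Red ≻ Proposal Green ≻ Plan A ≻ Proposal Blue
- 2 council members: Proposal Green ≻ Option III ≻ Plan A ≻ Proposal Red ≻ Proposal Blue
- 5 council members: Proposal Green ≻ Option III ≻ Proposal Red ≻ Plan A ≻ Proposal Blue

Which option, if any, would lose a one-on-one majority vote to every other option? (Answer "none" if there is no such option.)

Proposal Blue

Head-to-head results (13 council members):
Option III vs Proposal Blue: Option III preferred on 3+2+5 = 10 ballots; Option III wins 10–3.
Option III vs Plan A: 3+2+5 = 10 for Option III, 3 for Plan A — Option III by 10–3.
Option III vs Proposal Red: Option III wins 11–2.
Option III vs Proposal Green: Option III is ranked higher on 3 ballots, Proposal Green on 10. Proposal Green wins 10–3.
Proposal Blue vs Plan A: Proposal Blue is ranked higher on 2+1 = 3 ballots, Plan A on 10. Plan A wins 10–3.
Proposal Blue vs Proposal Red: Proposal Blue preferred on 1 ballot; Proposal Red wins 12–1.
Proposal Blue–Proposal Green: Proposal Green 10–3.
Plan A vs Proposal Red: 1+2 = 3 for Plan A, 10 for Proposal Red — Proposal Red by 10–3.
Plan A vs Proposal Green: Proposal Green wins 13–0.
Proposal Red vs Proposal Green: Proposal Red preferred on 2+3 = 5 ballots; Proposal Green wins 8–5.
Proposal Blue is beaten in every head-to-head and is the Condorcet loser.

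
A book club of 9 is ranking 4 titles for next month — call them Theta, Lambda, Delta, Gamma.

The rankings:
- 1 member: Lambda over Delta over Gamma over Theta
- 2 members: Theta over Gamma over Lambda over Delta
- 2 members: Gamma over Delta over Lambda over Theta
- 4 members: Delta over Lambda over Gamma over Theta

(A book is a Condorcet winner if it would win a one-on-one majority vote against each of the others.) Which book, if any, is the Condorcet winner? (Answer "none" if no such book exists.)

Delta

Head-to-head results (9 members):
Theta–Lambda: Lambda 7–2.
Theta vs Delta: 2 for Theta, 7 for Delta — Delta by 7–2.
Theta–Gamma: Gamma 7–2.
Lambda vs Delta: Delta wins 6–3.
Lambda vs Gamma: 1+4 = 5 for Lambda, 4 for Gamma — Lambda by 5–4.
Delta vs Gamma: 1+4 = 5 for Delta, 4 for Gamma — Delta by 5–4.
Delta wins every pairwise contest, so Delta is the Condorcet winner.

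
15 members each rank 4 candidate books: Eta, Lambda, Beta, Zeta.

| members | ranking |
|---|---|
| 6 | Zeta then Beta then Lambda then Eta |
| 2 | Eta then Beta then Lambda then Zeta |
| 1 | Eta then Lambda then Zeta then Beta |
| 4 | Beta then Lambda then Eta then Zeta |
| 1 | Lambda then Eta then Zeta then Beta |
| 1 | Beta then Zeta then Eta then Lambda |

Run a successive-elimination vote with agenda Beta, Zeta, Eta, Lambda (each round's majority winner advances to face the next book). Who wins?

Round 1: Beta vs Zeta — 7–8, Zeta advances.
Round 2: Zeta vs Eta — 7–8, Eta advances.
Round 3: Eta vs Lambda — 4–11, Lambda advances.
Lambda survives the agenda.

Lambda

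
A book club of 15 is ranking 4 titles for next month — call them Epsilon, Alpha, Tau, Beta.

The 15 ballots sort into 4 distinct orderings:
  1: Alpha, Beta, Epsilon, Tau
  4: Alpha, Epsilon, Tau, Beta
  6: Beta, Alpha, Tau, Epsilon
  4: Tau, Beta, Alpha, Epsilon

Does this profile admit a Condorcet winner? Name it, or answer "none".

Check each pair by majority over 15 ballots:
Epsilon–Alpha: Alpha 15–0.
Epsilon vs Tau: Epsilon is ranked higher on 1+4 = 5 ballots, Tau on 10. Tau wins 10–5.
Epsilon vs Beta: Beta wins 11–4.
Alpha vs Tau: Alpha preferred on 1+4+6 = 11 ballots; Alpha wins 11–4.
Alpha vs Beta: Alpha preferred on 1+4 = 5 ballots; Beta wins 10–5.
Tau vs Beta: Tau preferred on 4+4 = 8 ballots; Tau wins 8–7.
No book is unbeaten: Epsilon loses to Alpha; Alpha loses to Beta; Tau loses to Alpha; Beta loses to Tau. In particular Alpha beats Tau beats Beta beats Alpha is a majority cycle — no Condorcet winner exists.

none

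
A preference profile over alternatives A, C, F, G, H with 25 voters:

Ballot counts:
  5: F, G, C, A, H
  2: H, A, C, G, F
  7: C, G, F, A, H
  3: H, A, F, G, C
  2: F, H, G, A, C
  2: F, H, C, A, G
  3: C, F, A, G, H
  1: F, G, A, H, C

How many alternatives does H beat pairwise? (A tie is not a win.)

0

H against each rival (25 voters):
H vs A: H preferred on 2+3+2+2 = 9 ballots; A wins 16–9.
H vs C: H is ranked higher on 2+3+2+2+1 = 10 ballots, C on 15. C wins 15–10.
H vs F: F wins 20–5.
H vs G: H preferred on 2+3+2+2 = 9 ballots; G wins 16–9.
H beats no one; loses to A, C, F, G — 0 pairwise wins.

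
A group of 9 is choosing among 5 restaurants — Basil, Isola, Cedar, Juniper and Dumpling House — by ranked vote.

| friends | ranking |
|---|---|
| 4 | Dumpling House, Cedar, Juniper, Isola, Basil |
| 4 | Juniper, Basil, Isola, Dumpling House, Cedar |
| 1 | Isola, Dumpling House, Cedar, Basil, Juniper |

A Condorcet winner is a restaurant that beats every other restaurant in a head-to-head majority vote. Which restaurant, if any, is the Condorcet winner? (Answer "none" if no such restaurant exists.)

Head-to-head results (9 friends):
Basil vs Isola: Isola wins 5–4.
Basil vs Cedar: Cedar wins 5–4.
Basil vs Juniper: Juniper wins 8–1.
Basil vs Dumpling House: Dumpling House, 5–4.
Isola vs Cedar: Isola, 5–4.
Isola vs Juniper: Juniper, 8–1.
Isola vs Dumpling House: Isola, 5–4.
Cedar vs Juniper: Cedar, 5–4.
Cedar vs Dumpling House: Dumpling House, 9–0.
Juniper vs Dumpling House: Dumpling House wins 5–4.
Every restaurant loses at least once (Basil loses to Isola; Isola loses to Juniper; Cedar loses to Isola; Juniper loses to Cedar; Dumpling House loses to Isola). The majority relation contains the cycle Isola beats Cedar beats Juniper beats Isola, so there is no Condorcet winner.

none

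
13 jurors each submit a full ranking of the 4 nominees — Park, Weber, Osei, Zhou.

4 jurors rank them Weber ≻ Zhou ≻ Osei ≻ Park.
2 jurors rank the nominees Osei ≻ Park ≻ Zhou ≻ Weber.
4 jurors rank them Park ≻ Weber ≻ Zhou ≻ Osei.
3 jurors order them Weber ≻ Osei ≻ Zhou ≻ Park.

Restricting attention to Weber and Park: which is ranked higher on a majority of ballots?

Ballots ranking Weber above Park: 4 + 3 = 7.
Ballots ranking Park above Weber: 13 − 7 = 6.
Weber wins the head-to-head 7–6.

Weber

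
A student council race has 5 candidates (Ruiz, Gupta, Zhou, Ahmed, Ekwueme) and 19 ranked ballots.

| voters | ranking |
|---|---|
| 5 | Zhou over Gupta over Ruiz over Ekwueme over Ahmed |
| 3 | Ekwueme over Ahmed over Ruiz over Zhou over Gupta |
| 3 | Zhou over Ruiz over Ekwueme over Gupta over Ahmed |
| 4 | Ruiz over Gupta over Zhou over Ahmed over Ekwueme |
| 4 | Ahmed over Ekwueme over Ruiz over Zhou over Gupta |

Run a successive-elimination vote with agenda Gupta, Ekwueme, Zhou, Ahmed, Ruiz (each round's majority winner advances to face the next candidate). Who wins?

Round 1: Gupta vs Ekwueme — 9–10, Ekwueme advances.
Round 2: Ekwueme vs Zhou — 7–12, Zhou advances.
Round 3: Zhou vs Ahmed — 12–7, Zhou advances.
Round 4: Zhou vs Ruiz — 8–11, Ruiz advances.
The agenda winner is Ruiz.

Ruiz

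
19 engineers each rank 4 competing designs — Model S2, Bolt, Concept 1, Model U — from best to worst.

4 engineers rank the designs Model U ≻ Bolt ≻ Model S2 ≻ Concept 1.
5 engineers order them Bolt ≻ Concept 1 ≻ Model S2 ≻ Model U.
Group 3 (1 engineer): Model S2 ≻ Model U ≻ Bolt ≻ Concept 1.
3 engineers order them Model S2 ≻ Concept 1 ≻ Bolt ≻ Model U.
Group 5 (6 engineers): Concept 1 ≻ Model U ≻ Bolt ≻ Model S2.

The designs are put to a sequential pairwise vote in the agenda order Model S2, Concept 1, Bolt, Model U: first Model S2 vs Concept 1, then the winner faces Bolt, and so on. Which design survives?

Round 1: Model S2 vs Concept 1 — 8–11, Concept 1 advances.
Round 2: Concept 1 vs Bolt — 9–10, Bolt advances.
Round 3: Bolt vs Model U — 8–11, Model U advances.
The agenda winner is Model U.

Model U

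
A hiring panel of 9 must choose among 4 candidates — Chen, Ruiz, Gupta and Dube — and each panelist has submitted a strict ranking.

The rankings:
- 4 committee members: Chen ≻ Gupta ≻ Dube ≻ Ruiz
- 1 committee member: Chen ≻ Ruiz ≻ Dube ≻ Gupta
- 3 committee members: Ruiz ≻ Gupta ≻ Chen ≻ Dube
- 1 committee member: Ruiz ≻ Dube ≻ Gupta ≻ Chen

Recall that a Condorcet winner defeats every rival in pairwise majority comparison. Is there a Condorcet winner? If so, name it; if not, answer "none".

Head-to-head results (9 committee members):
Chen vs Ruiz: 5 to 4, Chen.
Chen vs Gupta: Chen preferred on 4+1 = 5 ballots; Chen wins 5–4.
Chen vs Dube: Chen is ranked higher on 4+1+3 = 8 ballots, Dube on 1. Chen wins 8–1.
Ruiz vs Gupta: 1+3+1 = 5 for Ruiz, 4 for Gupta — Ruiz by 5–4.
Ruiz vs Dube: Ruiz is ranked higher on 1+3+1 = 5 ballots, Dube on 4. Ruiz wins 5–4.
Gupta vs Dube: Gupta preferred on 4+3 = 7 ballots; Gupta wins 7–2.
Chen defeats every rival head-to-head and is the Condorcet winner.

Chen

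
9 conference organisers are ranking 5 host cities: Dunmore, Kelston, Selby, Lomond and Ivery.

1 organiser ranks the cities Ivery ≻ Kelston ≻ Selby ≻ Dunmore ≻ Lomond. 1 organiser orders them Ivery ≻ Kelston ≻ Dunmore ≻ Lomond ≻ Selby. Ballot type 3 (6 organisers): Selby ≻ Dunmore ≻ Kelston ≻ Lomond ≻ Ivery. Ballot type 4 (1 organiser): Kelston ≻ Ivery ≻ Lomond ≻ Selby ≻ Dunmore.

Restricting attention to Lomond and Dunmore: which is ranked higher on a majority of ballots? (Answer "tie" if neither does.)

Ballots ranking Lomond above Dunmore: 1.
Ballots ranking Dunmore above Lomond: 9 − 1 = 8.
Dunmore wins the head-to-head 8–1.

Dunmore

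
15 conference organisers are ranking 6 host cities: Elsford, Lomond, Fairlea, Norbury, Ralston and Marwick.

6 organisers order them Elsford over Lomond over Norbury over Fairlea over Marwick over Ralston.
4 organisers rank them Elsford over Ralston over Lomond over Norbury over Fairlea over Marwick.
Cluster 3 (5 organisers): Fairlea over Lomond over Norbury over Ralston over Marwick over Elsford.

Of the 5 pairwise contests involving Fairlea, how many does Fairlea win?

Fairlea against each rival (15 organisers):
Fairlea vs Elsford: Elsford wins 10–5.
Fairlea vs Lomond: Lomond, 10–5.
Fairlea vs Norbury: Norbury wins 10–5.
Fairlea vs Ralston: 6+5 = 11 for Fairlea, 4 for Ralston — Fairlea by 11–4.
Fairlea vs Marwick: Fairlea, 15–0.
Fairlea beats Ralston, Marwick; loses to Elsford, Lomond, Norbury — 2 pairwise wins.

2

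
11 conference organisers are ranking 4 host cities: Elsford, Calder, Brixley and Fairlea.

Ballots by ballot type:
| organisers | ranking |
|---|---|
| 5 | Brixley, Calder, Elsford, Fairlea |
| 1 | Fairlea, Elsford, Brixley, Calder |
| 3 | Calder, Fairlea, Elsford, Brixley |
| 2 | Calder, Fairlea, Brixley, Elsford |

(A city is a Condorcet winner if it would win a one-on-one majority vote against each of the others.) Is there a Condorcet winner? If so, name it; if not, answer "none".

none

Check each pair by majority over 11 ballots:
Elsford–Calder: Calder 10–1.
Elsford vs Brixley: Elsford is ranked higher on 1+3 = 4 ballots, Brixley on 7. Brixley wins 7–4.
Elsford–Fairlea: Fairlea 6–5.
Calder vs Brixley: Brixley wins 6–5.
Calder vs Fairlea: Calder wins 10–1.
Brixley vs Fairlea: Fairlea wins 6–5.
Every city loses at least once (Elsford loses to Calder; Calder loses to Brixley; Brixley loses to Fairlea; Fairlea loses to Calder). The majority relation contains the cycle Calder > Fairlea > Brixley > Calder, so there is no Condorcet winner.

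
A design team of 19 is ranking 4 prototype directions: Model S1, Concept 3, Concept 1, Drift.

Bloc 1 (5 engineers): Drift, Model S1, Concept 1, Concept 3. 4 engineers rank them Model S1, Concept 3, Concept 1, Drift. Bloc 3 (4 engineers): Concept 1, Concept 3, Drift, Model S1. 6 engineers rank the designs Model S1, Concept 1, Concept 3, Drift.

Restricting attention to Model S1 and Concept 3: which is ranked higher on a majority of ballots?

Ballots ranking Model S1 above Concept 3: 5 + 4 + 6 = 15.
Ballots ranking Concept 3 above Model S1: 19 − 15 = 4.
Model S1 wins the head-to-head 15–4.

Model S1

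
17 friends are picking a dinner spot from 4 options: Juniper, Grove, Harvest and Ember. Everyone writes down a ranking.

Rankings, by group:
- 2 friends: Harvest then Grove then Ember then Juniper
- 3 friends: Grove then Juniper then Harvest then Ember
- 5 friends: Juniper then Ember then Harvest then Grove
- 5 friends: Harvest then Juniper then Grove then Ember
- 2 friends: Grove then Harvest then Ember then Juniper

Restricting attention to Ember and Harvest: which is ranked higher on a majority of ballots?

Harvest

Ballots ranking Ember above Harvest: 5.
Ballots ranking Harvest above Ember: 17 − 5 = 12.
Harvest wins the head-to-head 12–5.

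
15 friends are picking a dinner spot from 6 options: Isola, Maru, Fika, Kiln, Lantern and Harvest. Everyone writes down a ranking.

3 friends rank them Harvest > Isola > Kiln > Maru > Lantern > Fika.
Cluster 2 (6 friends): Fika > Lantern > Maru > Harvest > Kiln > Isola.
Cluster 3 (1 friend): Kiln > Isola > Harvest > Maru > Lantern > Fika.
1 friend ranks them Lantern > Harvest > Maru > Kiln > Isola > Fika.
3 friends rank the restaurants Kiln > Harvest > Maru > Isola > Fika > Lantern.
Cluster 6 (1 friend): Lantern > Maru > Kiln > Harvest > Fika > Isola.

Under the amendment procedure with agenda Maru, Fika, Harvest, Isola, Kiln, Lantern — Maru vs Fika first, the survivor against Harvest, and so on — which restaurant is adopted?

Round 1: Maru vs Fika — 9–6, Maru advances.
Round 2: Maru vs Harvest — 7–8, Harvest advances.
Round 3: Harvest vs Isola — 14–1, Harvest advances.
Round 4: Harvest vs Kiln — 10–5, Harvest advances.
Round 5: Harvest vs Lantern — 7–8, Lantern advances.
Lantern survives the agenda.

Lantern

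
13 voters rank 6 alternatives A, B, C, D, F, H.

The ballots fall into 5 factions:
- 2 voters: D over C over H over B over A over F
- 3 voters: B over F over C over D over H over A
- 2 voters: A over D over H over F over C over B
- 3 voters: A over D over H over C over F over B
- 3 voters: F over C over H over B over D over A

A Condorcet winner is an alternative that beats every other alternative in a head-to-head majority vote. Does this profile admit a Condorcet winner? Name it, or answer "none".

Check each pair by majority over 13 ballots:
A vs B: B, 8–5.
A vs C: 5 to 8, C.
A vs D: A is ranked higher on 2+3 = 5 ballots, D on 8. D wins 8–5.
A vs F: A wins 7–6.
A vs H: 5 to 8, H.
B vs C: B is ranked higher on 3 ballots, C on 10. C wins 10–3.
B vs D: 6 to 7, D.
B vs F: B is ranked higher on 2+3 = 5 ballots, F on 8. F wins 8–5.
B vs H: H wins 10–3.
C vs D: C preferred on 3+3 = 6 ballots; D wins 7–6.
C vs F: 5 to 8, F.
C vs H: 8 to 5, C.
D vs F: 2+2+3 = 7 for D, 6 for F — D by 7–6.
D vs H: D wins 10–3.
F vs H: 3+3 = 6 for F, 7 for H — H by 7–6.
D beats each of A, B, C, F, H — D is the Condorcet winner.

D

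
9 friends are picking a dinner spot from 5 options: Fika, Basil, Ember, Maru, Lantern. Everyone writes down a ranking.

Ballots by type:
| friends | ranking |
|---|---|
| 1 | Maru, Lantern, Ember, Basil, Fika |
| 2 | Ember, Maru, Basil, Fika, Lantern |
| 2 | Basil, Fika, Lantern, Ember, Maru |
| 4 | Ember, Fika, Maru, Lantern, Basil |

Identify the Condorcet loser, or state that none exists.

none

Head-to-head results (9 friends):
Fika vs Basil: Fika is ranked higher on 4 ballots, Basil on 5. Basil wins 5–4.
Fika vs Ember: 2 to 7, Ember.
Fika vs Maru: Fika, 6–3.
Fika vs Lantern: 2+2+4 = 8 for Fika, 1 for Lantern — Fika by 8–1.
Basil vs Ember: Ember, 7–2.
Basil vs Maru: 2 for Basil, 7 for Maru — Maru by 7–2.
Basil vs Lantern: Basil is ranked higher on 2+2 = 4 ballots, Lantern on 5. Lantern wins 5–4.
Ember vs Maru: Ember wins 8–1.
Ember–Lantern: Ember 6–3.
Maru vs Lantern: 7 to 2, Maru.
No restaurant is winless: Fika beats Maru; Basil beats Fika; Ember beats Fika; Maru beats Basil; Lantern beats Basil. There is no Condorcet loser.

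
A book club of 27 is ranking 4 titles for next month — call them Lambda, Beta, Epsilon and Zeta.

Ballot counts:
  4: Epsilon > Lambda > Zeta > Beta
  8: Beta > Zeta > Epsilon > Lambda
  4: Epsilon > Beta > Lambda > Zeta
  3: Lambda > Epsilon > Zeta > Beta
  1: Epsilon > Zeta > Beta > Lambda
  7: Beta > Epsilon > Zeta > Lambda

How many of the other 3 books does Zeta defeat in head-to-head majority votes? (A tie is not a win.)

Zeta against each rival (27 members):
Zeta vs Lambda: Zeta wins 16–11.
Zeta–Beta: Beta 19–8.
Zeta vs Epsilon: 8 to 19, Epsilon.
Zeta beats Lambda; loses to Beta, Epsilon — 1 pairwise win.

1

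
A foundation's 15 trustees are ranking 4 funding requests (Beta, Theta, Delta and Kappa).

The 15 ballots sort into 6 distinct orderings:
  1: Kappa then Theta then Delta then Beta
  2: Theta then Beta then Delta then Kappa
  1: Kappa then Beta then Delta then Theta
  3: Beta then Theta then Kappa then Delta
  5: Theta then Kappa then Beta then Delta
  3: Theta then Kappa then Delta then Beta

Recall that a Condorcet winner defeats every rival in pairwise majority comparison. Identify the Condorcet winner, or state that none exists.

Pairwise majorities:
Beta vs Theta: Theta wins 11–4.
Beta vs Delta: Beta, 11–4.
Beta–Kappa: Kappa 10–5.
Theta vs Delta: Theta, 14–1.
Theta–Kappa: Theta 13–2.
Delta vs Kappa: Kappa wins 13–2.
Theta defeats every rival head-to-head and is the Condorcet winner.

Theta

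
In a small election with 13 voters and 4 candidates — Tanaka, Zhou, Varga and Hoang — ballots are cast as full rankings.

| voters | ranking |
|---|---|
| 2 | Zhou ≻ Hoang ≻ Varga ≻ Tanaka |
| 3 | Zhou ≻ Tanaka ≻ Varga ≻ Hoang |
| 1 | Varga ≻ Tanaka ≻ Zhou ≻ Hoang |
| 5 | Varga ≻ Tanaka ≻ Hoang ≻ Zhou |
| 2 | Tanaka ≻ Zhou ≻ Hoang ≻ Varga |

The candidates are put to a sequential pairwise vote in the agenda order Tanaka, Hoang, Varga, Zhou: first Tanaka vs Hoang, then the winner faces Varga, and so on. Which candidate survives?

Zhou

Round 1: Tanaka vs Hoang — 11–2, Tanaka advances.
Round 2: Tanaka vs Varga — 5–8, Varga advances.
Round 3: Varga vs Zhou — 6–7, Zhou advances.
The agenda winner is Zhou.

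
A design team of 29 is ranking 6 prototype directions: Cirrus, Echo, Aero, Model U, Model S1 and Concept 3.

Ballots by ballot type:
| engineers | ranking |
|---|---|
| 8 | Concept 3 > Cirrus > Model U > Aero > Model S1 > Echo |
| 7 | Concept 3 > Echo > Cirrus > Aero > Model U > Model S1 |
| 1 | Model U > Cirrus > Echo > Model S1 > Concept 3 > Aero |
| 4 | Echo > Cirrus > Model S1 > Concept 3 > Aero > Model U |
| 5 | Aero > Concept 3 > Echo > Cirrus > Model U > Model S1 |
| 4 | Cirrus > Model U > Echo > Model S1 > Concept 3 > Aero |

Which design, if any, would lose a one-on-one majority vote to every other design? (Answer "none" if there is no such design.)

Model S1

Pairwise majorities:
Cirrus vs Echo: Echo wins 16–13.
Cirrus vs Aero: Cirrus wins 24–5.
Cirrus vs Model U: 8+7+4+5+4 = 28 for Cirrus, 1 for Model U — Cirrus by 28–1.
Cirrus vs Model S1: Cirrus, 29–0.
Cirrus vs Concept 3: Cirrus is ranked higher on 1+4+4 = 9 ballots, Concept 3 on 20. Concept 3 wins 20–9.
Echo–Aero: Echo 16–13.
Echo vs Model U: 16 to 13, Echo.
Echo vs Model S1: Echo is ranked higher on 7+1+4+5+4 = 21 ballots, Model S1 on 8. Echo wins 21–8.
Echo vs Concept 3: Concept 3, 20–9.
Aero vs Model U: Aero is ranked higher on 7+4+5 = 16 ballots, Model U on 13. Aero wins 16–13.
Aero vs Model S1: 20 to 9, Aero.
Aero vs Concept 3: Concept 3, 24–5.
Model U vs Model S1: Model U is ranked higher on 8+7+1+5+4 = 25 ballots, Model S1 on 4. Model U wins 25–4.
Model U vs Concept 3: 1+4 = 5 for Model U, 24 for Concept 3 — Concept 3 by 24–5.
Model S1 vs Concept 3: Model S1 is ranked higher on 1+4+4 = 9 ballots, Concept 3 on 20. Concept 3 wins 20–9.
Model S1 loses to every other design — it is the Condorcet loser.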